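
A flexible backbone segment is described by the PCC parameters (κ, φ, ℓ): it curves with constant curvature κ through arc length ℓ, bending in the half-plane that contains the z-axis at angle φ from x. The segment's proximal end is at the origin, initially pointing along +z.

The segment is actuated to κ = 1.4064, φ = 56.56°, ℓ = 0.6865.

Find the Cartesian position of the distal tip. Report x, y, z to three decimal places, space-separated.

0.169 0.256 0.585

θ = κ·ℓ = 1.4064 × 0.6865 = 0.96549 rad
ρ = (1 − cos θ)/κ = (1 − 0.56901)/1.4064 = 0.30645
z = sin θ / κ = 0.82233/1.4064 = 0.58471
x = ρ cos φ = 0.30645 × cos(56.56°) = 0.16887
y = ρ sin φ = 0.30645 × sin(56.56°) = 0.25572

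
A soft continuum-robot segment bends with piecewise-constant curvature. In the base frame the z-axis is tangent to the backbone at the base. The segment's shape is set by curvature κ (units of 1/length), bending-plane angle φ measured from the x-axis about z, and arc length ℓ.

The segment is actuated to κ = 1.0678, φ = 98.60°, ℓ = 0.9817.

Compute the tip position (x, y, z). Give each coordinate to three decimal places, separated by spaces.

-0.070 0.464 0.812

θ = κ·ℓ = 1.0678 × 0.9817 = 1.04826 rad
ρ = (1 − cos θ)/κ = (1 − 0.49908)/1.0678 = 0.46911
z = sin θ / κ = 0.86656/1.0678 = 0.81153
x = ρ cos φ = 0.46911 × cos(98.60°) = -0.07015
y = ρ sin φ = 0.46911 × sin(98.60°) = 0.46384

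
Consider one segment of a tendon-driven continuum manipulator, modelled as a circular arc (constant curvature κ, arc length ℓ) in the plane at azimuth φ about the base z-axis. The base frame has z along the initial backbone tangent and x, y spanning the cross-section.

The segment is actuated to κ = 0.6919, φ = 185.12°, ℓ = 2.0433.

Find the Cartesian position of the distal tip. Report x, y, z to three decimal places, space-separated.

-1.214 -0.109 1.428

θ = κ·ℓ = 0.6919 × 2.0433 = 1.41376 rad
ρ = (1 − cos θ)/κ = (1 − 0.15639)/0.6919 = 1.21926
z = sin θ / κ = 0.98770/0.6919 = 1.42751
x = ρ cos φ = 1.21926 × cos(185.12°) = -1.21440
y = ρ sin φ = 1.21926 × sin(185.12°) = -0.10881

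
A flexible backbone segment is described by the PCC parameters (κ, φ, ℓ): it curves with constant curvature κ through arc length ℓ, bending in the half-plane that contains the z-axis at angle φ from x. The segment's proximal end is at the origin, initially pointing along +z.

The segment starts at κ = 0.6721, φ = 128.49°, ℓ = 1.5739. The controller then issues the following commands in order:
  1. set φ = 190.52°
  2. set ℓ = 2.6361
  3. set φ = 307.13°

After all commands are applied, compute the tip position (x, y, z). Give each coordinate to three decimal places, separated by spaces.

1.077 -1.423 1.458

initial: κ=0.6721, φ=128.49°, ℓ=1.5739
cmd 1: set φ=190.52° → (κ,φ,ℓ)=(0.6721,190.52°,1.5739) → tip=(-0.7449,-0.1383,1.2964)
cmd 2: set ℓ=2.6361 → (κ,φ,ℓ)=(0.6721,190.52°,2.6361) → tip=(-1.7548,-0.3259,1.4579)
cmd 3: set φ=307.13° → (κ,φ,ℓ)=(0.6721,307.13°,2.6361) → tip=(1.0774,-1.4230,1.4579)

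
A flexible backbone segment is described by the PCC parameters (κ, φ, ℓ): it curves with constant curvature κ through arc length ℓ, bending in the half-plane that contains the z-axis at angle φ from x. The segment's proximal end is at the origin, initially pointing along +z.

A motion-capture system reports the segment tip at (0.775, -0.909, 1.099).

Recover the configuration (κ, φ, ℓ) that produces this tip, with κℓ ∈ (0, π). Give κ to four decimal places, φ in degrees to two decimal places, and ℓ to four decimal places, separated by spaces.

ρ = √(x²+y²) = √(0.775² + -0.909²) = 1.19453
φ = atan2(y, x) mod 360° = atan2(-0.909, 0.775) = 310.4504°
|p|² = ρ² + z² = 1.19453² + 1.099² = 2.63471
κ = 2ρ / |p|² = 2×1.19453 / 2.63471 = 0.90677
θ = 2·atan2(ρ, z) = 2·atan2(1.19453, 1.099) = 1.65405 rad
ℓ = θ/κ = 1.65405/0.90677 = 1.82412

0.9068 310.45 1.8241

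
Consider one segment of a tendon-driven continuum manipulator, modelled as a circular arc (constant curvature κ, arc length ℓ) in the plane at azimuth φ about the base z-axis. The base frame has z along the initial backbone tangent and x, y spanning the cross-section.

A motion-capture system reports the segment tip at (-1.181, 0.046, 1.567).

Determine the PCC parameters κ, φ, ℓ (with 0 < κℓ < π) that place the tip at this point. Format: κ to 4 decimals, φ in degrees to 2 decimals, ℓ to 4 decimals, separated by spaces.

ρ = √(x²+y²) = √(-1.181² + 0.046²) = 1.18190
φ = atan2(y, x) mod 360° = atan2(0.046, -1.181) = 177.7695°
|p|² = ρ² + z² = 1.18190² + 1.567² = 3.85237
κ = 2ρ / |p|² = 2×1.18190 / 3.85237 = 0.61359
θ = 2·atan2(ρ, z) = 2·atan2(1.18190, 1.567) = 1.29242 rad
ℓ = θ/κ = 1.29242/0.61359 = 2.10631

0.6136 177.77 2.1063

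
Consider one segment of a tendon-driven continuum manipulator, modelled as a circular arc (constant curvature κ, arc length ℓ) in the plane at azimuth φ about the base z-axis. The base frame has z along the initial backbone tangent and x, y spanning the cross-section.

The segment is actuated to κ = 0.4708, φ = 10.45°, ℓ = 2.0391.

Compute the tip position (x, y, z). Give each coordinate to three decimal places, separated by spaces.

θ = κ·ℓ = 0.4708 × 2.0391 = 0.96001 rad
ρ = (1 − cos θ)/κ = (1 − 0.57351)/0.4708 = 0.90588
z = sin θ / κ = 0.81920/0.4708 = 1.74001
x = ρ cos φ = 0.90588 × cos(10.45°) = 0.89085
y = ρ sin φ = 0.90588 × sin(10.45°) = 0.16431

0.891 0.164 1.740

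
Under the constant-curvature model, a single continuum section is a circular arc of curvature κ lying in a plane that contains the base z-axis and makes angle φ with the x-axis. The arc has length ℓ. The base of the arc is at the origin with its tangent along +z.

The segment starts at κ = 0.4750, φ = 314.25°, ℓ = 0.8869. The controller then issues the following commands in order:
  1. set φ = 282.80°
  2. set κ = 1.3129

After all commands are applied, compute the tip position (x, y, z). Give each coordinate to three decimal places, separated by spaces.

0.102 -0.449 0.700

initial: κ=0.4750, φ=314.25°, ℓ=0.8869
cmd 1: set φ=282.80° → (κ,φ,ℓ)=(0.4750,282.80°,0.8869) → tip=(0.0408,-0.1795,0.8609)
cmd 2: set κ=1.3129 → (κ,φ,ℓ)=(1.3129,282.80°,0.8869) → tip=(0.1020,-0.4491,0.6996)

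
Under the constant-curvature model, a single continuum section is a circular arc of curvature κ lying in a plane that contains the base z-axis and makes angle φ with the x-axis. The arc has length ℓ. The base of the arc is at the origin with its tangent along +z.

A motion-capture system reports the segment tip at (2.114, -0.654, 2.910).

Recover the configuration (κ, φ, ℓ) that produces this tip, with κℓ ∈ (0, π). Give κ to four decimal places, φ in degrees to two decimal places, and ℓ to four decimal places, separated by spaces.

0.3311 342.81 3.9266

ρ = √(x²+y²) = √(2.114² + -0.654²) = 2.21285
φ = atan2(y, x) mod 360° = atan2(-0.654, 2.114) = 342.8097°
|p|² = ρ² + z² = 2.21285² + 2.910² = 13.36481
κ = 2ρ / |p|² = 2×2.21285 / 13.36481 = 0.33115
θ = 2·atan2(ρ, z) = 2·atan2(2.21285, 2.910) = 1.30029 rad
ℓ = θ/κ = 1.30029/0.33115 = 3.92663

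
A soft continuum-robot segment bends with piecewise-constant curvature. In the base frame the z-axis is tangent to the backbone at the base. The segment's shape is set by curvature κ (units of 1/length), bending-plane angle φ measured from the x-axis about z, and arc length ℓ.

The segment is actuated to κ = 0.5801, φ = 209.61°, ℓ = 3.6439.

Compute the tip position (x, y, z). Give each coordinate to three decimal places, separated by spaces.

θ = κ·ℓ = 0.5801 × 3.6439 = 2.11383 rad
ρ = (1 − cos θ)/κ = (1 − -0.51673)/0.5801 = 2.61461
z = sin θ / κ = 0.85615/0.5801 = 1.47586
x = ρ cos φ = 2.61461 × cos(209.61°) = -2.27316
y = ρ sin φ = 2.61461 × sin(209.61°) = -1.29186

-2.273 -1.292 1.476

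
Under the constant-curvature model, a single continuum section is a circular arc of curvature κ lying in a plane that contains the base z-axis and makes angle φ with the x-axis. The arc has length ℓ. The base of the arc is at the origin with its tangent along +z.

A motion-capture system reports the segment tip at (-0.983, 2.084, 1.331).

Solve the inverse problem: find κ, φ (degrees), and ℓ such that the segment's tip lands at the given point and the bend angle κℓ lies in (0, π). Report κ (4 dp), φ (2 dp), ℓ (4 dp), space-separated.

0.6508 115.25 3.2174

ρ = √(x²+y²) = √(-0.983² + 2.084²) = 2.30420
φ = atan2(y, x) mod 360° = atan2(2.084, -0.983) = 115.2527°
|p|² = ρ² + z² = 2.30420² + 1.331² = 7.08091
κ = 2ρ / |p|² = 2×2.30420 / 7.08091 = 0.65082
θ = 2·atan2(ρ, z) = 2·atan2(2.30420, 1.331) = 2.09396 rad
ℓ = θ/κ = 2.09396/0.65082 = 3.21741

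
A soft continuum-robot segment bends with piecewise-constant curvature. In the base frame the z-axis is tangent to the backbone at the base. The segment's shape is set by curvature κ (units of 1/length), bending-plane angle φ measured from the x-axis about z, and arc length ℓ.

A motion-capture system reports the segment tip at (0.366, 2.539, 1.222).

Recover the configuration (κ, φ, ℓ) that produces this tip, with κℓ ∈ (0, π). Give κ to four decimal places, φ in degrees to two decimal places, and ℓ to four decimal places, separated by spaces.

ρ = √(x²+y²) = √(0.366² + 2.539²) = 2.56524
φ = atan2(y, x) mod 360° = atan2(2.539, 0.366) = 81.7972°
|p|² = ρ² + z² = 2.56524² + 1.222² = 8.07376
κ = 2ρ / |p|² = 2×2.56524 / 8.07376 = 0.63545
θ = 2·atan2(ρ, z) = 2·atan2(2.56524, 1.222) = 2.25246 rad
ℓ = θ/κ = 2.25246/0.63545 = 3.54467

0.6355 81.80 3.5447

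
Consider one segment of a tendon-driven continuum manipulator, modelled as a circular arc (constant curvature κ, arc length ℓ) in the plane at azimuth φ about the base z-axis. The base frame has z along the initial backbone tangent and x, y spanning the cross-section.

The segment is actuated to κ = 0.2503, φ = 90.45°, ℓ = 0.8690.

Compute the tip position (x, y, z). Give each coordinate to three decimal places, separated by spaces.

-0.001 0.094 0.862

θ = κ·ℓ = 0.2503 × 0.8690 = 0.21751 rad
ρ = (1 − cos θ)/κ = (1 − 0.97644)/0.2503 = 0.09414
z = sin θ / κ = 0.21580/0.2503 = 0.86216
x = ρ cos φ = 0.09414 × cos(90.45°) = -0.00074
y = ρ sin φ = 0.09414 × sin(90.45°) = 0.09413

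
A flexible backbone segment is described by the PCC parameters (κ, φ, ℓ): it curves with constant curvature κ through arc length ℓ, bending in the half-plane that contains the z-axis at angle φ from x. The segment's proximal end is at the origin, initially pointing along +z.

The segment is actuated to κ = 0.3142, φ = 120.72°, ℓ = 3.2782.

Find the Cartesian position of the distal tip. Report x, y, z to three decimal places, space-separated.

-0.789 1.328 2.729

θ = κ·ℓ = 0.3142 × 3.2782 = 1.03001 rad
ρ = (1 − cos θ)/κ = (1 − 0.51481)/0.3142 = 1.54421
z = sin θ / κ = 0.85730/0.3142 = 2.72853
x = ρ cos φ = 1.54421 × cos(120.72°) = -0.78885
y = ρ sin φ = 1.54421 × sin(120.72°) = 1.32752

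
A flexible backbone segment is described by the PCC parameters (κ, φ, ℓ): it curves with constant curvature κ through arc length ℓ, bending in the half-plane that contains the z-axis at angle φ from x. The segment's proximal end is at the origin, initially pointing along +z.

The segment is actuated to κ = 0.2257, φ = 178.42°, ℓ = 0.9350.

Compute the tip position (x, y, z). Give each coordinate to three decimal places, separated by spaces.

-0.098 0.003 0.928

θ = κ·ℓ = 0.2257 × 0.9350 = 0.21103 rad
ρ = (1 − cos θ)/κ = (1 − 0.97782)/0.2257 = 0.09829
z = sin θ / κ = 0.20947/0.2257 = 0.92808
x = ρ cos φ = 0.09829 × cos(178.42°) = -0.09825
y = ρ sin φ = 0.09829 × sin(178.42°) = 0.00271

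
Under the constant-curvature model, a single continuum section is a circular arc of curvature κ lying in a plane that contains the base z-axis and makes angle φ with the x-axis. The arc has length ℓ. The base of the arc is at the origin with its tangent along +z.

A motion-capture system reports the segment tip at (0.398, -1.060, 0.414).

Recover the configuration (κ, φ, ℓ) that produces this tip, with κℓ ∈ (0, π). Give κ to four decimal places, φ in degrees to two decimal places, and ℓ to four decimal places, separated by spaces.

1.5581 290.58 1.5664

ρ = √(x²+y²) = √(0.398² + -1.060²) = 1.13226
φ = atan2(y, x) mod 360° = atan2(-1.060, 0.398) = 290.5797°
|p|² = ρ² + z² = 1.13226² + 0.414² = 1.45340
κ = 2ρ / |p|² = 2×1.13226 / 1.45340 = 1.55808
θ = 2·atan2(ρ, z) = 2·atan2(1.13226, 0.414) = 2.44051 rad
ℓ = θ/κ = 2.44051/1.55808 = 1.56636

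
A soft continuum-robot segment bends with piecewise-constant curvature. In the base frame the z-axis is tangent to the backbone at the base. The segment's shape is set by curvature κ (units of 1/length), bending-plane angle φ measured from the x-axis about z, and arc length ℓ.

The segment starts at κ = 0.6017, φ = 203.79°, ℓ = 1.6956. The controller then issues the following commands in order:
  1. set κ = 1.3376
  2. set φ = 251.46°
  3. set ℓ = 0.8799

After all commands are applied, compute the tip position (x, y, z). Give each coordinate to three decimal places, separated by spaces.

-0.146 -0.437 0.690

initial: κ=0.6017, φ=203.79°, ℓ=1.6956
cmd 1: set κ=1.3376 → (κ,φ,ℓ)=(1.3376,203.79°,1.6956) → tip=(-1.1233,-0.4952,0.5731)
cmd 2: set φ=251.46° → (κ,φ,ℓ)=(1.3376,251.46°,1.6956) → tip=(-0.3904,-1.1639,0.5731)
cmd 3: set ℓ=0.8799 → (κ,φ,ℓ)=(1.3376,251.46°,0.8799) → tip=(-0.1465,-0.4368,0.6904)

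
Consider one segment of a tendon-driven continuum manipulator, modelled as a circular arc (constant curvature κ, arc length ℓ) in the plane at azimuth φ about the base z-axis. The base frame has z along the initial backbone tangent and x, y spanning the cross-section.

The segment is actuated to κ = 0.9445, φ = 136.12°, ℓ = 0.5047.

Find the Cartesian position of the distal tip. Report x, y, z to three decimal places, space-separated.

θ = κ·ℓ = 0.9445 × 0.5047 = 0.47669 rad
ρ = (1 − cos θ)/κ = (1 − 0.88852)/0.9445 = 0.11803
z = sin θ / κ = 0.45884/0.9445 = 0.48580
x = ρ cos φ = 0.11803 × cos(136.12°) = -0.08508
y = ρ sin φ = 0.11803 × sin(136.12°) = 0.08181

-0.085 0.082 0.486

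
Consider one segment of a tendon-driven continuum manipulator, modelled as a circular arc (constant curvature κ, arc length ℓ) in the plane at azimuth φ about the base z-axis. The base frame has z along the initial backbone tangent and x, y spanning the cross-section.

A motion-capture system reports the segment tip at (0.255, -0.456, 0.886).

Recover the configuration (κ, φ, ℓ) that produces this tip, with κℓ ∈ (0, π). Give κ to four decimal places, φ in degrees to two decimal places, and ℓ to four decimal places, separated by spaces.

0.9877 299.21 1.0789

ρ = √(x²+y²) = √(0.255² + -0.456²) = 0.52246
φ = atan2(y, x) mod 360° = atan2(-0.456, 0.255) = 299.2144°
|p|² = ρ² + z² = 0.52246² + 0.886² = 1.05796
κ = 2ρ / |p|² = 2×0.52246 / 1.05796 = 0.98767
θ = 2·atan2(ρ, z) = 2·atan2(0.52246, 0.886) = 1.06559 rad
ℓ = θ/κ = 1.06559/0.98767 = 1.07890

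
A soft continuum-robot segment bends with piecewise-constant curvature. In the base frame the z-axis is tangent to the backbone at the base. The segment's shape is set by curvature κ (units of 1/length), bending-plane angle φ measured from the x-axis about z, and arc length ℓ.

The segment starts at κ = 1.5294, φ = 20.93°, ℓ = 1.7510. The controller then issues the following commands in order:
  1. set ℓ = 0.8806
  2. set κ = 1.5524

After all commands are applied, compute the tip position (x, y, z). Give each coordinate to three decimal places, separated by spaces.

0.480 0.184 0.631

initial: κ=1.5294, φ=20.93°, ℓ=1.7510
cmd 1: set ℓ=0.8806 → (κ,φ,ℓ)=(1.5294,20.93°,0.8806) → tip=(0.4750,0.1817,0.6375)
cmd 2: set κ=1.5524 → (κ,φ,ℓ)=(1.5524,20.93°,0.8806) → tip=(0.4799,0.1836,0.6308)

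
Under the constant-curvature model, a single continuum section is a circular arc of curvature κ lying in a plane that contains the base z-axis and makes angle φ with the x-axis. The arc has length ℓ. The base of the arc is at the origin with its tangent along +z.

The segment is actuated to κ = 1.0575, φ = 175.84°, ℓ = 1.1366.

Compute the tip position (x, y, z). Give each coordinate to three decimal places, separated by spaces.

θ = κ·ℓ = 1.0575 × 1.1366 = 1.20195 rad
ρ = (1 − cos θ)/κ = (1 − 0.36054)/1.0575 = 0.60469
z = sin θ / κ = 0.93275/1.0575 = 0.88203
x = ρ cos φ = 0.60469 × cos(175.84°) = -0.60310
y = ρ sin φ = 0.60469 × sin(175.84°) = 0.04387

-0.603 0.044 0.882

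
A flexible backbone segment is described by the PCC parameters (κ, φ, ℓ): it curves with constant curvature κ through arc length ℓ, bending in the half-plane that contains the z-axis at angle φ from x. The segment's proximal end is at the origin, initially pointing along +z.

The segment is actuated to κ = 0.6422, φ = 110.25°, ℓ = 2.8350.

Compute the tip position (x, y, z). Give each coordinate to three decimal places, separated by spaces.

θ = κ·ℓ = 0.6422 × 2.8350 = 1.82064 rad
ρ = (1 − cos θ)/κ = (1 − -0.24725)/0.6422 = 1.94215
z = sin θ / κ = 0.96895/0.6422 = 1.50880
x = ρ cos φ = 1.94215 × cos(110.25°) = -0.67221
y = ρ sin φ = 1.94215 × sin(110.25°) = 1.82211

-0.672 1.822 1.509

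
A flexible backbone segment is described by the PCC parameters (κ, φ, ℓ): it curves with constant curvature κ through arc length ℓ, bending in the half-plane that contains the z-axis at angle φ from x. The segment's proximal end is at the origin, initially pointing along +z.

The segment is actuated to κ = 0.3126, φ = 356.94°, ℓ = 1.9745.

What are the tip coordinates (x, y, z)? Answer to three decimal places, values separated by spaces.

0.589 -0.032 1.851

θ = κ·ℓ = 0.3126 × 1.9745 = 0.61723 rad
ρ = (1 − cos θ)/κ = (1 − 0.81549)/0.3126 = 0.59026
z = sin θ / κ = 0.57878/0.3126 = 1.85150
x = ρ cos φ = 0.59026 × cos(356.94°) = 0.58942
y = ρ sin φ = 0.59026 × sin(356.94°) = -0.03151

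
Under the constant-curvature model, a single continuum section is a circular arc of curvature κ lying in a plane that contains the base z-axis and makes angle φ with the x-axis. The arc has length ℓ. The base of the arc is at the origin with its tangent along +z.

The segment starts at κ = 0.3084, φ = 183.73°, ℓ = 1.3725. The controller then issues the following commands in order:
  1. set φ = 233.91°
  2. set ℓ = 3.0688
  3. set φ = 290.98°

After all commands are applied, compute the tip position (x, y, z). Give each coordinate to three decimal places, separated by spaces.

0.482 -1.258 2.631

initial: κ=0.3084, φ=183.73°, ℓ=1.3725
cmd 1: set φ=233.91° → (κ,φ,ℓ)=(0.3084,233.91°,1.3725) → tip=(-0.1686,-0.2312,1.3319)
cmd 2: set ℓ=3.0688 → (κ,φ,ℓ)=(0.3084,233.91°,3.0688) → tip=(-0.7934,-1.0885,2.6308)
cmd 3: set φ=290.98° → (κ,φ,ℓ)=(0.3084,290.98°,3.0688) → tip=(0.4823,-1.2577,2.6308)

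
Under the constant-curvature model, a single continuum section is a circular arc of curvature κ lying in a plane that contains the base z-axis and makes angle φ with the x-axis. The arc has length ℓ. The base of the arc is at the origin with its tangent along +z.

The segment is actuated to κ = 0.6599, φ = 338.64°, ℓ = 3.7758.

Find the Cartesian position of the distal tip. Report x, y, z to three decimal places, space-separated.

θ = κ·ℓ = 0.6599 × 3.7758 = 2.49165 rad
ρ = (1 − cos θ)/κ = (1 − -0.79612)/0.6599 = 2.72180
z = sin θ / κ = 0.60514/0.6599 = 0.91702
x = ρ cos φ = 2.72180 × cos(338.64°) = 2.53484
y = ρ sin φ = 2.72180 × sin(338.64°) = -0.99135

2.535 -0.991 0.917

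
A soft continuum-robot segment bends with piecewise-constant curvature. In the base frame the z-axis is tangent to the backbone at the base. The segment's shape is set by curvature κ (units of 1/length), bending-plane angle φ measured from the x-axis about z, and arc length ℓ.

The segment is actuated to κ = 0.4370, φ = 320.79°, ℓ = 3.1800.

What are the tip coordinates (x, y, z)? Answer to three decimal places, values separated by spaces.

1.454 -1.186 2.251

θ = κ·ℓ = 0.4370 × 3.1800 = 1.38966 rad
ρ = (1 − cos θ)/κ = (1 − 0.18015)/0.4370 = 1.87609
z = sin θ / κ = 0.98364/0.4370 = 2.25089
x = ρ cos φ = 1.87609 × cos(320.79°) = 1.45366
y = ρ sin φ = 1.87609 × sin(320.79°) = -1.18600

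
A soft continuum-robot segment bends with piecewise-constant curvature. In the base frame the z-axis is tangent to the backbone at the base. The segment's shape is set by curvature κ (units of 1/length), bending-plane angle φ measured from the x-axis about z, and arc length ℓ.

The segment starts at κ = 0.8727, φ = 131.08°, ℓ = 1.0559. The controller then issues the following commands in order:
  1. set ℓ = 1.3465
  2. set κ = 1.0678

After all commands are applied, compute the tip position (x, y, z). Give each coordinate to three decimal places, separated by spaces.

initial: κ=0.8727, φ=131.08°, ℓ=1.0559
cmd 1: set ℓ=1.3465 → (κ,φ,ℓ)=(0.8727,131.08°,1.3465) → tip=(-0.4627,0.5308,1.0573)
cmd 2: set κ=1.0678 → (κ,φ,ℓ)=(1.0678,131.08°,1.3465) → tip=(-0.5338,0.6123,0.9282)

-0.534 0.612 0.928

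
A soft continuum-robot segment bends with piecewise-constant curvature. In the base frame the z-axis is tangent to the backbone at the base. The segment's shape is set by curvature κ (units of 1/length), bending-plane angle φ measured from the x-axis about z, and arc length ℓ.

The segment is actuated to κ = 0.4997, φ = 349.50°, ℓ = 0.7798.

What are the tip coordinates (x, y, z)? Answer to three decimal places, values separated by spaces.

θ = κ·ℓ = 0.4997 × 0.7798 = 0.38967 rad
ρ = (1 − cos θ)/κ = (1 − 0.92504)/0.4997 = 0.15002
z = sin θ / κ = 0.37988/0.4997 = 0.76022
x = ρ cos φ = 0.15002 × cos(349.50°) = 0.14751
y = ρ sin φ = 0.15002 × sin(349.50°) = -0.02734

0.148 -0.027 0.760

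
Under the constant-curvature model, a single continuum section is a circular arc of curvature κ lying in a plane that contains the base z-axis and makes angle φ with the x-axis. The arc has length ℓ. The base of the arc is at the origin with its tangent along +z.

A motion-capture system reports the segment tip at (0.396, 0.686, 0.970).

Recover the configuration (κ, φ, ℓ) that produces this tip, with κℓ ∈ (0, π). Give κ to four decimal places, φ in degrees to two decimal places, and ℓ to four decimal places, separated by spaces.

1.0101 60.00 1.3558

ρ = √(x²+y²) = √(0.396² + 0.686²) = 0.79209
φ = atan2(y, x) mod 360° = atan2(0.686, 0.396) = 60.0039°
|p|² = ρ² + z² = 0.79209² + 0.970² = 1.56831
κ = 2ρ / |p|² = 2×0.79209 / 1.56831 = 1.01012
θ = 2·atan2(ρ, z) = 2·atan2(0.79209, 0.970) = 1.36955 rad
ℓ = θ/κ = 1.36955/1.01012 = 1.35583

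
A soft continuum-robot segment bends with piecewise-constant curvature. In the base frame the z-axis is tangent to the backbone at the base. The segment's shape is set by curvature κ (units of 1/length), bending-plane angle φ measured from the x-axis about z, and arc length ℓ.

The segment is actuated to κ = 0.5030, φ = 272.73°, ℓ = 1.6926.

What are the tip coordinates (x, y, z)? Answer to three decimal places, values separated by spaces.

0.032 -0.677 1.495

θ = κ·ℓ = 0.5030 × 1.6926 = 0.85138 rad
ρ = (1 − cos θ)/κ = (1 − 0.65895)/0.5030 = 0.67804
z = sin θ / κ = 0.75219/0.5030 = 1.49541
x = ρ cos φ = 0.67804 × cos(272.73°) = 0.03229
y = ρ sin φ = 0.67804 × sin(272.73°) = -0.67727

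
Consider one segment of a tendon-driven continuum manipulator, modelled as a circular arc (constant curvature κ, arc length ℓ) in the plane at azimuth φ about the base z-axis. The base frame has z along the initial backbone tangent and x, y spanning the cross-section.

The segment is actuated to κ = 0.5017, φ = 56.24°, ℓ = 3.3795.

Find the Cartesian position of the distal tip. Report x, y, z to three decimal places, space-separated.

1.245 1.863 1.978

θ = κ·ℓ = 0.5017 × 3.3795 = 1.69550 rad
ρ = (1 − cos θ)/κ = (1 − -0.12438)/0.5017 = 2.24113
z = sin θ / κ = 0.99224/0.5017 = 1.97775
x = ρ cos φ = 2.24113 × cos(56.24°) = 1.24543
y = ρ sin φ = 2.24113 × sin(56.24°) = 1.86322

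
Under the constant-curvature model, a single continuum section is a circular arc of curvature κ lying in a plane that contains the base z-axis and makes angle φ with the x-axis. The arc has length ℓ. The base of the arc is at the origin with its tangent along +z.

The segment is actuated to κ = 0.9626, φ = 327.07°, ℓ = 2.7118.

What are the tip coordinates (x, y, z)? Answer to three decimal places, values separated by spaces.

θ = κ·ℓ = 0.9626 × 2.7118 = 2.61038 rad
ρ = (1 − cos θ)/κ = (1 − -0.86219)/0.9626 = 1.93454
z = sin θ / κ = 0.50658/0.9626 = 0.52626
x = ρ cos φ = 1.93454 × cos(327.07°) = 1.62373
y = ρ sin φ = 1.93454 × sin(327.07°) = -1.05165

1.624 -1.052 0.526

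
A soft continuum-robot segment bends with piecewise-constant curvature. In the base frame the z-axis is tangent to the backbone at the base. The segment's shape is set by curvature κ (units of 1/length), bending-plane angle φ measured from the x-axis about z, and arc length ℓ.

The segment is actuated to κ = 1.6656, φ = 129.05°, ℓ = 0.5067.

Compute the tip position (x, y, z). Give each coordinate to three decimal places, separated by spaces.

θ = κ·ℓ = 1.6656 × 0.5067 = 0.84396 rad
ρ = (1 − cos θ)/κ = (1 − 0.66451)/1.6656 = 0.20142
z = sin θ / κ = 0.74728/1.6656 = 0.44866
x = ρ cos φ = 0.20142 × cos(129.05°) = -0.12690
y = ρ sin φ = 0.20142 × sin(129.05°) = 0.15642

-0.127 0.156 0.449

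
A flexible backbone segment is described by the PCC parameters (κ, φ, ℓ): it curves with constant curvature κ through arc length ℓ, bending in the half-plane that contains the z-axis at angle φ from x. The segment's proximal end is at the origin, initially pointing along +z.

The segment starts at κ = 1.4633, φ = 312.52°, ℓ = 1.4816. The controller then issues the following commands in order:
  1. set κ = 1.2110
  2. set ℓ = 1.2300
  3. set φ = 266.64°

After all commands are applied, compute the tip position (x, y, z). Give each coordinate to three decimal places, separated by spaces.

initial: κ=1.4633, φ=312.52°, ℓ=1.4816
cmd 1: set κ=1.2110 → (κ,φ,ℓ)=(1.2110,312.52°,1.4816) → tip=(0.6817,-0.7435,0.8052)
cmd 2: set ℓ=1.2300 → (κ,φ,ℓ)=(1.2110,312.52°,1.2300) → tip=(0.5128,-0.5592,0.8230)
cmd 3: set φ=266.64° → (κ,φ,ℓ)=(1.2110,266.64°,1.2300) → tip=(-0.0445,-0.7574,0.8230)

-0.044 -0.757 0.823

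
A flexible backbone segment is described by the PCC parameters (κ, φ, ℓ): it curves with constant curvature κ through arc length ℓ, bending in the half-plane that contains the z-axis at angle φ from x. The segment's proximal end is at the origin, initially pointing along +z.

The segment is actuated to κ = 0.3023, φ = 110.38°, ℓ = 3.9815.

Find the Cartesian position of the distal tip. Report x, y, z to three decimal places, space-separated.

θ = κ·ℓ = 0.3023 × 3.9815 = 1.20361 rad
ρ = (1 − cos θ)/κ = (1 − 0.35899)/0.3023 = 2.12043
z = sin θ / κ = 0.93334/0.3023 = 3.08746
x = ρ cos φ = 2.12043 × cos(110.38°) = -0.73843
y = ρ sin φ = 2.12043 × sin(110.38°) = 1.98770

-0.738 1.988 3.087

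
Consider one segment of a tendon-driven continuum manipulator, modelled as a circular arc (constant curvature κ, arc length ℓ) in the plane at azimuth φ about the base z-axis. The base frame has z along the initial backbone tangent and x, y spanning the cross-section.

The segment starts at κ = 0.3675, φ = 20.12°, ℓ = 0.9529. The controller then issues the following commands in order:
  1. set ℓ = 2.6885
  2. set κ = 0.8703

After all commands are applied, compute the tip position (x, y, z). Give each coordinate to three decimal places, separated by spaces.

initial: κ=0.3675, φ=20.12°, ℓ=0.9529
cmd 1: set ℓ=2.6885 → (κ,φ,ℓ)=(0.3675,20.12°,2.6885) → tip=(1.1489,0.4209,2.2719)
cmd 2: set κ=0.8703 → (κ,φ,ℓ)=(0.8703,20.12°,2.6885) → tip=(1.8292,0.6701,0.8257)

1.829 0.670 0.826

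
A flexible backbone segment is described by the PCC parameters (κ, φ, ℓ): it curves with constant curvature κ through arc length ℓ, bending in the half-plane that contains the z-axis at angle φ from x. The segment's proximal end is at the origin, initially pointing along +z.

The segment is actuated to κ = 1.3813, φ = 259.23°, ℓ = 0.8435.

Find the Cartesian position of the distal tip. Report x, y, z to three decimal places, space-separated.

-0.082 -0.431 0.665

θ = κ·ℓ = 1.3813 × 0.8435 = 1.16513 rad
ρ = (1 − cos θ)/κ = (1 − 0.39463)/1.3813 = 0.43826
z = sin θ / κ = 0.91884/1.3813 = 0.66520
x = ρ cos φ = 0.43826 × cos(259.23°) = -0.08190
y = ρ sin φ = 0.43826 × sin(259.23°) = -0.43054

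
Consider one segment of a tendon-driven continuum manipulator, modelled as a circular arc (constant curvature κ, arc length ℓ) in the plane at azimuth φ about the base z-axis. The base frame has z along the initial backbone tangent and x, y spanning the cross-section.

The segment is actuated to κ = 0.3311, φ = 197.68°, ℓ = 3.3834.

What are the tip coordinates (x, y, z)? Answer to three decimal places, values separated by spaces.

θ = κ·ℓ = 0.3311 × 3.3834 = 1.12024 rad
ρ = (1 − cos θ)/κ = (1 − 0.43546)/0.3311 = 1.70503
z = sin θ / κ = 0.90021/0.3311 = 2.71884
x = ρ cos φ = 1.70503 × cos(197.68°) = -1.62450
y = ρ sin φ = 1.70503 × sin(197.68°) = -0.51782

-1.625 -0.518 2.719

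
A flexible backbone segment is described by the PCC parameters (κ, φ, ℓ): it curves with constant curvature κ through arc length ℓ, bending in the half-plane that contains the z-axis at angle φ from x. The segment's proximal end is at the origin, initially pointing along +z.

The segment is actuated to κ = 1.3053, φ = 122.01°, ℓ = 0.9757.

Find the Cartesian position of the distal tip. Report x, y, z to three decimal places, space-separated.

-0.287 0.459 0.733

θ = κ·ℓ = 1.3053 × 0.9757 = 1.27358 rad
ρ = (1 − cos θ)/κ = (1 − 0.29286)/1.3053 = 0.54175
z = sin θ / κ = 0.95616/1.3053 = 0.73252
x = ρ cos φ = 0.54175 × cos(122.01°) = -0.28716
y = ρ sin φ = 0.54175 × sin(122.01°) = 0.45938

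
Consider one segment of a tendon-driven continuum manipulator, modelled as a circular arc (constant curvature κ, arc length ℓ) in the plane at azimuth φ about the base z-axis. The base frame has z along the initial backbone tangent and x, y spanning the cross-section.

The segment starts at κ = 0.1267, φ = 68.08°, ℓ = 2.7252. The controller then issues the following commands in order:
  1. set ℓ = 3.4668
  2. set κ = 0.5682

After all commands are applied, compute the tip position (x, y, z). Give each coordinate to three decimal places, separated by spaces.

initial: κ=0.1267, φ=68.08°, ℓ=2.7252
cmd 1: set ℓ=3.4668 → (κ,φ,ℓ)=(0.1267,68.08°,3.4668) → tip=(0.2797,0.6951,3.3564)
cmd 2: set κ=0.5682 → (κ,φ,ℓ)=(0.5682,68.08°,3.4668) → tip=(0.9123,2.2671,1.6217)

0.912 2.267 1.622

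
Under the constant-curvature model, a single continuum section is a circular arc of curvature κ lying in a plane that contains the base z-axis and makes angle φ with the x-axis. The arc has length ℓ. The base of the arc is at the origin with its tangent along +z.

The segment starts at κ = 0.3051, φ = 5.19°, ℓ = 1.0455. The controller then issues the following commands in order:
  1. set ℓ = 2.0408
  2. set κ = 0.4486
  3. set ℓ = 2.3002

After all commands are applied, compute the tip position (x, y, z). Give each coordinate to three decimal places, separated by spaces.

1.081 0.098 1.913

initial: κ=0.3051, φ=5.19°, ℓ=1.0455
cmd 1: set ℓ=2.0408 → (κ,φ,ℓ)=(0.3051,5.19°,2.0408) → tip=(0.6126,0.0556,1.9115)
cmd 2: set κ=0.4486 → (κ,φ,ℓ)=(0.4486,5.19°,2.0408) → tip=(0.8672,0.0788,1.7674)
cmd 3: set ℓ=2.3002 → (κ,φ,ℓ)=(0.4486,5.19°,2.3002) → tip=(1.0807,0.0982,1.9132)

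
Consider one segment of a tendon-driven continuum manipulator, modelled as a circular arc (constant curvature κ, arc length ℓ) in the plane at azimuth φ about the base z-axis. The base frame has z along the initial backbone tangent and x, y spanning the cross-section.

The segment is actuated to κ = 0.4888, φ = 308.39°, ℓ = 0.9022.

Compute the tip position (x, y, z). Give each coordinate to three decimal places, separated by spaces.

θ = κ·ℓ = 0.4888 × 0.9022 = 0.44100 rad
ρ = (1 − cos θ)/κ = (1 − 0.90433)/0.4888 = 0.19573
z = sin θ / κ = 0.42684/0.4888 = 0.87324
x = ρ cos φ = 0.19573 × cos(308.39°) = 0.12155
y = ρ sin φ = 0.19573 × sin(308.39°) = -0.15341

0.122 -0.153 0.873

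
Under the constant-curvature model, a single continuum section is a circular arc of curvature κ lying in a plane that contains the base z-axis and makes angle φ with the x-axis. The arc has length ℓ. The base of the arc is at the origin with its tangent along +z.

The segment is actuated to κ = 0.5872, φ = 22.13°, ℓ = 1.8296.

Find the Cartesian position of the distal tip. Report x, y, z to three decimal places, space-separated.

0.826 0.336 1.497

θ = κ·ℓ = 0.5872 × 1.8296 = 1.07434 rad
ρ = (1 − cos θ)/κ = (1 − 0.47631)/0.5872 = 0.89184
z = sin θ / κ = 0.87928/0.5872 = 1.49741
x = ρ cos φ = 0.89184 × cos(22.13°) = 0.82614
y = ρ sin φ = 0.89184 × sin(22.13°) = 0.33596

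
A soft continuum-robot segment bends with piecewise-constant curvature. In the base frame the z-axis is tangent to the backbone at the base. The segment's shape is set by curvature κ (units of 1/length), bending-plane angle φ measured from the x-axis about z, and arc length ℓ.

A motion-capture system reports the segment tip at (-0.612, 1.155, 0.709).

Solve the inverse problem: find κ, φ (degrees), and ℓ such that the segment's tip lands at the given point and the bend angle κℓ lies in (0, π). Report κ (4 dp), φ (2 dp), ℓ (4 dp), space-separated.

ρ = √(x²+y²) = √(-0.612² + 1.155²) = 1.30712
φ = atan2(y, x) mod 360° = atan2(1.155, -0.612) = 117.9178°
|p|² = ρ² + z² = 1.30712² + 0.709² = 2.21125
κ = 2ρ / |p|² = 2×1.30712 / 2.21125 = 1.18225
θ = 2·atan2(ρ, z) = 2·atan2(1.30712, 0.709) = 2.14759 rad
ℓ = θ/κ = 2.14759/1.18225 = 1.81653

1.1822 117.92 1.8165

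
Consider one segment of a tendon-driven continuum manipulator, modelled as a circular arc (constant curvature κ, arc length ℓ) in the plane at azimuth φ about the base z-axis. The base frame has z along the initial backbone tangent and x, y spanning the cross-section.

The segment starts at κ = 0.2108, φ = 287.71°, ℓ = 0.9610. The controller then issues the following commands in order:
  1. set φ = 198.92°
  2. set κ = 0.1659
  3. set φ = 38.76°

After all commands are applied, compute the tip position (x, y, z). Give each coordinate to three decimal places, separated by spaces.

0.060 0.048 0.957

initial: κ=0.2108, φ=287.71°, ℓ=0.9610
cmd 1: set φ=198.92° → (κ,φ,ℓ)=(0.2108,198.92°,0.9610) → tip=(-0.0918,-0.0315,0.9544)
cmd 2: set κ=0.1659 → (κ,φ,ℓ)=(0.1659,198.92°,0.9610) → tip=(-0.0723,-0.0248,0.9569)
cmd 3: set φ=38.76° → (κ,φ,ℓ)=(0.1659,38.76°,0.9610) → tip=(0.0596,0.0479,0.9569)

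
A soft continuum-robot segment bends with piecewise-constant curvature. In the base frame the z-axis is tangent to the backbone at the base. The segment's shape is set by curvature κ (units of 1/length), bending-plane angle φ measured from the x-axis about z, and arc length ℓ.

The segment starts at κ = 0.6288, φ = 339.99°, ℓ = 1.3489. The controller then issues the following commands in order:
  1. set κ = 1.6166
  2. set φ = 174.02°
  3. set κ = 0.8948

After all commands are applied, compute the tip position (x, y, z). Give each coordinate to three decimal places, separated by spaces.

-0.716 0.075 1.044

initial: κ=0.6288, φ=339.99°, ℓ=1.3489
cmd 1: set κ=1.6166 → (κ,φ,ℓ)=(1.6166,339.99°,1.3489) → tip=(0.9141,-0.3329,0.5071)
cmd 2: set φ=174.02° → (κ,φ,ℓ)=(1.6166,174.02°,1.3489) → tip=(-0.9676,0.1014,0.5071)
cmd 3: set κ=0.8948 → (κ,φ,ℓ)=(0.8948,174.02°,1.3489) → tip=(-0.7160,0.0750,1.0444)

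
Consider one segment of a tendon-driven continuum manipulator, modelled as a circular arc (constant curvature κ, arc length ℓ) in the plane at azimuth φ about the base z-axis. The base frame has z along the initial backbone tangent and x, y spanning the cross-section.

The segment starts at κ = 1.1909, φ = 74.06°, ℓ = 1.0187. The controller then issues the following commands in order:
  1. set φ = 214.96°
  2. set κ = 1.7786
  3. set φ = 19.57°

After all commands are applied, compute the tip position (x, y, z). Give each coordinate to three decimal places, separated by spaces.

initial: κ=1.1909, φ=74.06°, ℓ=1.0187
cmd 1: set φ=214.96° → (κ,φ,ℓ)=(1.1909,214.96°,1.0187) → tip=(-0.4473,-0.3127,0.7866)
cmd 2: set κ=1.7786 → (κ,φ,ℓ)=(1.7786,214.96°,1.0187) → tip=(-0.5708,-0.3991,0.5460)
cmd 3: set φ=19.57° → (κ,φ,ℓ)=(1.7786,19.57°,1.0187) → tip=(0.6562,0.2333,0.5460)

0.656 0.233 0.546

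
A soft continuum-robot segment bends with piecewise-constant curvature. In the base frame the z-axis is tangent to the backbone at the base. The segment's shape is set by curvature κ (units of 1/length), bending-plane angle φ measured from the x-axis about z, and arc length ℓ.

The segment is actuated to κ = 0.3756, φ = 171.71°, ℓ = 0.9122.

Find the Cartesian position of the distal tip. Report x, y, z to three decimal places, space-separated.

θ = κ·ℓ = 0.3756 × 0.9122 = 0.34262 rad
ρ = (1 − cos θ)/κ = (1 − 0.94188)/0.3756 = 0.15475
z = sin θ / κ = 0.33596/0.3756 = 0.89446
x = ρ cos φ = 0.15475 × cos(171.71°) = -0.15313
y = ρ sin φ = 0.15475 × sin(171.71°) = 0.02231

-0.153 0.022 0.894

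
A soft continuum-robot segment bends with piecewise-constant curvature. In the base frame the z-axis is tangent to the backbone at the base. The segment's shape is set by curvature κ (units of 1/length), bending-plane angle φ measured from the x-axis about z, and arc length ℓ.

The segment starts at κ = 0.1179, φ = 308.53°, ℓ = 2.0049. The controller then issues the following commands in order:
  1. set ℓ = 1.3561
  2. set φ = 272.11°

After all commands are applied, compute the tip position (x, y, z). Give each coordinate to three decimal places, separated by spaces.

initial: κ=0.1179, φ=308.53°, ℓ=2.0049
cmd 1: set ℓ=1.3561 → (κ,φ,ℓ)=(0.1179,308.53°,1.3561) → tip=(0.0674,-0.0846,1.3503)
cmd 2: set φ=272.11° → (κ,φ,ℓ)=(0.1179,272.11°,1.3561) → tip=(0.0040,-0.1081,1.3503)

0.004 -0.108 1.350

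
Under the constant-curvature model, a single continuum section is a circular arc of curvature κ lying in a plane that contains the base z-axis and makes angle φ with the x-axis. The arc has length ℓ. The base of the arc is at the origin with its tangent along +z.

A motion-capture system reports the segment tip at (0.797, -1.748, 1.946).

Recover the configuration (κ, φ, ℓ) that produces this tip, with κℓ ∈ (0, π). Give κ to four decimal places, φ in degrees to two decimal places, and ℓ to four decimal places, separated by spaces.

0.5138 294.51 3.0320

ρ = √(x²+y²) = √(0.797² + -1.748²) = 1.92112
φ = atan2(y, x) mod 360° = atan2(-1.748, 0.797) = 294.5106°
|p|² = ρ² + z² = 1.92112² + 1.946² = 7.47763
κ = 2ρ / |p|² = 2×1.92112 / 7.47763 = 0.51383
θ = 2·atan2(ρ, z) = 2·atan2(1.92112, 1.946) = 1.55793 rad
ℓ = θ/κ = 1.55793/0.51383 = 3.03198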